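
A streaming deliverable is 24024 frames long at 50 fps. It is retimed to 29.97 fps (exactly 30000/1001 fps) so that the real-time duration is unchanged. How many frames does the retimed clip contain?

14400 frames

Target frames = source frames × (target rate / source rate) = 24024 × (30000/1001)/(50) = 24024 × 600/1001 = 14400.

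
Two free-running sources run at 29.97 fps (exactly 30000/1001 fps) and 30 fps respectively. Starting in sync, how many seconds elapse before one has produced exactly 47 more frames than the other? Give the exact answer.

The gap grows by |30 − 30000/1001| = 30/1001 frames per second.
Time for a 47-frame gap: 47 ÷ (30/1001) = 47047/30 s.

47047/30 seconds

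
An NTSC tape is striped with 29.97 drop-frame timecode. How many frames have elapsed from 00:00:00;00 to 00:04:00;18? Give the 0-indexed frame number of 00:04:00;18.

Complete 10-minute blocks: 0, each 17982 frames → 0.
Remaining 4 whole minutes in the current block: 1800 + 3 × 1798 = 7194 frames.
Within the current minute: 0 × 30 + 18 − 2 = 16 (labels ;00/;01 skipped at this minute). Total = 0 + 7194 + 16 = 7210.

7210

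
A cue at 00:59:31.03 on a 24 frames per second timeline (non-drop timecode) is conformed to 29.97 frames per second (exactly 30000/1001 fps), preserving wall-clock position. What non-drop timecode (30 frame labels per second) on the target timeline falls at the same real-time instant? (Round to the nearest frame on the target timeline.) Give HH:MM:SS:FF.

Source frame index: (0×3600 + 59×60 + 31) × 24 + 3 = 85707.
Real time: 85707 / (24) = 28569/8 s.
Target frame: (28569/8) × (30000/1001) = 107133750/1001 ≈ 107026.723 → 107027.
At 30 labels/s: frame 107027 → 00:59:27:17.

00:59:27:17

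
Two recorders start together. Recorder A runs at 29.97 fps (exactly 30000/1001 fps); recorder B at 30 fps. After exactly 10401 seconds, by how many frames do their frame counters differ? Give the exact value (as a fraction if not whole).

A emits 30000/1001 × 10401 = 312030000/1001 frames; B emits 30 × 10401 = 312030.
Difference = 312030/1001 frames (≈ 311.7183); B is ahead of A.

312030/1001 frames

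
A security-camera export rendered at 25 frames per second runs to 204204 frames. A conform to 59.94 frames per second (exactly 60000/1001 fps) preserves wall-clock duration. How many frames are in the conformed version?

Target frames = source frames × (target rate / source rate) = 204204 × (60000/1001)/(25) = 204204 × 2400/1001 = 489600.

489600 frames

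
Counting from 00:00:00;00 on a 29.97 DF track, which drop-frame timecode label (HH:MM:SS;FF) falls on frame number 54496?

00:30:18;10

Each 10-minute DF block holds 10 × 60 × 30 − 9 × 2 = 17982 frames. 54496 ÷ 17982 → 3 full blocks, remainder 550.
Within the partial block the first minute is 1800 frames and each further minute 1798, so 0 further minute boundaries passed. Total skipped labels = 18 × 3 + 2 × 0 = 54.
Non-drop label index = 54496 + 54 = 54550; at 30 labels/s that is 00:30:18:10, i.e. DF 00:30:18;10.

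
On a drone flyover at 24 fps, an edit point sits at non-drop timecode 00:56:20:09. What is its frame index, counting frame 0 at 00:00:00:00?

Total seconds to the label: (0 × 3600 + 56 × 60 + 20) = 3380.
Frame index = 3380 × 24 + 9 = 81129.

frame 81129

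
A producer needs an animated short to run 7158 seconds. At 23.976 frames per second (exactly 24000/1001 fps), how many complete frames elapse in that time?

171620 frames

Frames = 7158 × 24000/1001 = 171792000/1001 ≈ 171620.3796.
Complete frames: 171620.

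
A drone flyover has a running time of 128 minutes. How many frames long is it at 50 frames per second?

384000 frames

128 min = 7680 s.
Frames = 7680 × 50 = 384000.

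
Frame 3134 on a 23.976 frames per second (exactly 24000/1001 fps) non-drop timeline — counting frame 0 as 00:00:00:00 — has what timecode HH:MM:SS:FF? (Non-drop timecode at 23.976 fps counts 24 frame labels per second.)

3134 ÷ 24 = 130 full seconds, remainder 14 frames.
130 s = 0 h 2 min 10 s.
Timecode: 00:02:10:14.

00:02:10:14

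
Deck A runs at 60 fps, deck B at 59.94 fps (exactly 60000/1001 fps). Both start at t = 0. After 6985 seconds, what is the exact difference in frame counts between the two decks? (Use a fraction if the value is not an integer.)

38100/91 frames

A emits 60 × 6985 = 419100 frames; B emits 60000/1001 × 6985 = 38100000/91.
Difference = 38100/91 frames (≈ 418.6813); B is behind A.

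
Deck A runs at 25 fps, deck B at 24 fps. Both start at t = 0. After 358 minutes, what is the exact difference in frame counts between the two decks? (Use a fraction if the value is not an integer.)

358 min = 21480 s.
A emits 25 × 21480 = 537000 frames; B emits 24 × 21480 = 515520.
Difference = 21480 frames; B is behind A.

21480 frames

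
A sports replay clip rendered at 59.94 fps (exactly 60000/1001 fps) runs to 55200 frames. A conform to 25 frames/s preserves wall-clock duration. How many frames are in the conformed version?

23023 frames

Target frames = source frames × (target rate / source rate) = 55200 × (25)/(60000/1001) = 55200 × 1001/2400 = 23023.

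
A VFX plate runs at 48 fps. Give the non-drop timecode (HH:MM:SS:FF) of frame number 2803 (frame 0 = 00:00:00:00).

00:00:58:19

2803 ÷ 48 = 58 full seconds, remainder 19 frames.
58 s = 0 h 0 min 58 s.
Timecode: 00:00:58:19.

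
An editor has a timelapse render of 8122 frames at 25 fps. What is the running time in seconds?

Running time = 8122 / (25) = 324.88 s.

324.88 seconds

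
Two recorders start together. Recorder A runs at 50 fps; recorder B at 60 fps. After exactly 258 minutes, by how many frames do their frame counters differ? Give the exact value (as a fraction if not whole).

154800 frames

258 min = 15480 s.
A emits 50 × 15480 = 774000 frames; B emits 60 × 15480 = 928800.
Difference = 154800 frames; B is ahead of A.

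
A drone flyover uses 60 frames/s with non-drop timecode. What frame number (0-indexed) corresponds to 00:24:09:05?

frame 86945

Total seconds to the label: (0 × 3600 + 24 × 60 + 9) = 1449.
Frame index = 1449 × 60 + 5 = 86945.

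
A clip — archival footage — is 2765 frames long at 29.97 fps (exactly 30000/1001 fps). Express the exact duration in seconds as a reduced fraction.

Running time = 2765 ÷ (30000/1001) = 2765 × 1001/30000 = 553553/6000 s.

553553/6000 seconds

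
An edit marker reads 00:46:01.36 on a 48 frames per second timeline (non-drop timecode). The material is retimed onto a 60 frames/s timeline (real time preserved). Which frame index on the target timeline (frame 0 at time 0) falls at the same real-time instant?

frame 165705

Source frame index: (0×3600 + 46×60 + 1) × 48 + 36 = 132564.
Real time: 132564 / (48) = 11047/4 s.
Target frame: (11047/4) × (60) = 165705.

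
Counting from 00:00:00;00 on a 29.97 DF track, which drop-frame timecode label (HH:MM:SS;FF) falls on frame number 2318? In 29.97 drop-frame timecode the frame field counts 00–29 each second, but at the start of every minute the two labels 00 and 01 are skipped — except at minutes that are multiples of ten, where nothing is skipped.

00:01:17;10

Each 10-minute DF block holds 10 × 60 × 30 − 9 × 2 = 17982 frames. 2318 ÷ 17982 → 0 full blocks, remainder 2318.
Within the partial block the first minute is 1800 frames and each further minute 1798, so 1 further minute boundary passed. Total skipped labels = 18 × 0 + 2 × 1 = 2.
Non-drop label index = 2318 + 2 = 2320; at 30 labels/s that is 00:01:17:10, i.e. DF 00:01:17;10.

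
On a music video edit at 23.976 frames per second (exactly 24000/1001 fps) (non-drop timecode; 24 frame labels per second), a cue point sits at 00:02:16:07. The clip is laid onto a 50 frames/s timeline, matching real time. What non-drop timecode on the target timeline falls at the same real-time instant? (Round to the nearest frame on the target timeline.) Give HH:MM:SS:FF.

Source frame index: (0×3600 + 2×60 + 16) × 24 + 7 = 3271.
Real time: 3271 / (24000/1001) = 3274271/24000 s.
Target frame: (3274271/24000) × (50) = 3274271/480 ≈ 6821.398 → 6821.
At 50 labels/s: frame 6821 → 00:02:16:21.

00:02:16:21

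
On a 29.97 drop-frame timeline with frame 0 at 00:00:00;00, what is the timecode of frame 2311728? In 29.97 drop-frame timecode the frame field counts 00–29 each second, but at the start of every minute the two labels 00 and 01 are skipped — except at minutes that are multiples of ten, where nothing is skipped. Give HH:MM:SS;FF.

Each 10-minute DF block holds 10 × 60 × 30 − 9 × 2 = 17982 frames. 2311728 ÷ 17982 → 128 full blocks, remainder 10032.
Within the partial block the first minute is 1800 frames and each further minute 1798, so 5 further minute boundaries passed. Total skipped labels = 18 × 128 + 2 × 5 = 2314.
Non-drop label index = 2311728 + 2314 = 2314042; at 30 labels/s that is 21:25:34:22, i.e. DF 21:25:34;22.

21:25:34;22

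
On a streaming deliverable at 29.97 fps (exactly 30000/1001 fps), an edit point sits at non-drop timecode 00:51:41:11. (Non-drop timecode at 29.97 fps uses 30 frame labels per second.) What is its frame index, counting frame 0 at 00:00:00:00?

Total seconds to the label: (0 × 3600 + 51 × 60 + 41) = 3101.
Frame index = 3101 × 30 + 11 = 93041.

93041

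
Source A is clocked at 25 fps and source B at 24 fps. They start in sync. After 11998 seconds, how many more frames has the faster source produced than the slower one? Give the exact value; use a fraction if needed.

11998 frames

A emits 25 × 11998 = 299950 frames; B emits 24 × 11998 = 287952.
Difference = 11998 frames; B is behind A.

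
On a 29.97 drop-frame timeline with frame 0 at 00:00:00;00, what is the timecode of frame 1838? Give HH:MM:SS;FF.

00:01:01;10

Each 10-minute DF block holds 10 × 60 × 30 − 9 × 2 = 17982 frames. 1838 ÷ 17982 → 0 full blocks, remainder 1838.
Within the partial block the first minute is 1800 frames and each further minute 1798, so 1 further minute boundary passed. Total skipped labels = 18 × 0 + 2 × 1 = 2.
Non-drop label index = 1838 + 2 = 1840; at 30 labels/s that is 00:01:01:10, i.e. DF 00:01:01;10.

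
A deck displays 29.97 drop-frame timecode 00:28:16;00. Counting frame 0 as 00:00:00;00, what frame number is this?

As if non-drop at 30 labels/s: (0 × 3600 + 28 × 60 + 16) × 30 + 0 = 50880.
Minute boundaries passed: 28; those not divisible by 10: 28 − 2 = 26; dropped labels = 2 × 26 = 52.
Actual frame index = 50880 − 52 = 50828.

50828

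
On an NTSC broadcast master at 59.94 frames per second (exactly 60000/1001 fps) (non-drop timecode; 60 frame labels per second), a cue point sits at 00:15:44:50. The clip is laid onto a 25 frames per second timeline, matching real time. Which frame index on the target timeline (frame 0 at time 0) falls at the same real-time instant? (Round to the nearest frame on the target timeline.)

Source frame index: (0×3600 + 15×60 + 44) × 60 + 50 = 56690.
Real time: 56690 / (60000/1001) = 5674669/6000 s.
Target frame: (5674669/6000) × (25) = 5674669/240 ≈ 23644.454 → 23644.

frame 23644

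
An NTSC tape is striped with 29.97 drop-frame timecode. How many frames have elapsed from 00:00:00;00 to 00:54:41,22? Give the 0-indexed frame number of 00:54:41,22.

Complete 10-minute blocks: 5, each 17982 frames → 89910.
Remaining 4 whole minutes in the current block: 1800 + 3 × 1798 = 7194 frames.
Within the current minute: 41 × 30 + 22 − 2 = 1250 (labels ;00/;01 skipped at this minute). Total = 89910 + 7194 + 1250 = 98354.

98354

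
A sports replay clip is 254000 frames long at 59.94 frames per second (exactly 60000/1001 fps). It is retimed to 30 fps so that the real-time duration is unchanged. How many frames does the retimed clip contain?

127127 frames

Target frames = source frames × (target rate / source rate) = 254000 × (30)/(60000/1001) = 254000 × 1001/2000 = 127127.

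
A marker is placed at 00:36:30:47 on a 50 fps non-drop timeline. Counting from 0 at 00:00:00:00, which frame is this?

frame 109547

Total seconds to the label: (0 × 3600 + 36 × 60 + 30) = 2190.
Frame index = 2190 × 50 + 47 = 109547.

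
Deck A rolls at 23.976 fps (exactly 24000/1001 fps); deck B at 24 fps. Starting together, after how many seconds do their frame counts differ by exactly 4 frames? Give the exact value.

The gap grows by |24 − 24000/1001| = 24/1001 frames per second.
Time for a 4-frame gap: 4 ÷ (24/1001) = 1001/6 s.

1001/6 seconds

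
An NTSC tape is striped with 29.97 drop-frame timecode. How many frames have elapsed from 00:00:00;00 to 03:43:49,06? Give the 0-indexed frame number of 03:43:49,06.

As if non-drop at 30 labels/s: (3 × 3600 + 43 × 60 + 49) × 30 + 6 = 402876.
Minute boundaries passed: 223; those not divisible by 10: 223 − 22 = 201; dropped labels = 2 × 201 = 402.
Actual frame index = 402876 − 402 = 402474.

402474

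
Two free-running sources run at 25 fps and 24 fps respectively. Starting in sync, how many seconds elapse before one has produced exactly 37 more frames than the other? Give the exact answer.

The gap grows by |24 − 25| = 1 frame per second.
Time for a 37-frame gap: 37 ÷ (1) = 37 s.

37 seconds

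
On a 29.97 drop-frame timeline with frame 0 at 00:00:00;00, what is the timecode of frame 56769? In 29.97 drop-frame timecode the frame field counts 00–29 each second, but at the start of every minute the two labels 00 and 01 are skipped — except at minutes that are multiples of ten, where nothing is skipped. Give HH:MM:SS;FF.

Ten DF minutes hold 17982 frames, so frame 56769 lies in block 3 (frames 53946–71927) with 2823 frames into that block.
The block's first minute is 1800 frames and the rest 1798 each; 2823 frames reaches minute 1, so 3 × 18 + 1 × 2 = 56 labels have been skipped so far.
Adding those back, label number 56769 + 56 = 56825 at 30 labels/s is 1894 s + 5 f = 0 h 31 min 34 s frame 5, i.e. 00:31:34;05.

00:31:34;05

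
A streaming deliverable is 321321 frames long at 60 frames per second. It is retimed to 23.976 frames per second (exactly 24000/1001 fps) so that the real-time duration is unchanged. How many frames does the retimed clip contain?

128400 frames

Target frames = source frames × (target rate / source rate) = 321321 × (24000/1001)/(60) = 321321 × 400/1001 = 128400.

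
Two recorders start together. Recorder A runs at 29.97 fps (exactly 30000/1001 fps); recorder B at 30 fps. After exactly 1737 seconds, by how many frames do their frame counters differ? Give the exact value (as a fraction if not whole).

A emits 30000/1001 × 1737 = 52110000/1001 frames; B emits 30 × 1737 = 52110.
Difference = 52110/1001 frames (≈ 52.0579); B is ahead of A.

52110/1001 frames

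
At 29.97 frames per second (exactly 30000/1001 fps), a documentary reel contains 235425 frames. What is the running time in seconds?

Running time = 235425 / (30000/1001) = 7855.3475 s.

7855.3475 seconds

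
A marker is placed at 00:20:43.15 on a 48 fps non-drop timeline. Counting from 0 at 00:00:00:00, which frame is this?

Total seconds to the label: (0 × 3600 + 20 × 60 + 43) = 1243.
Frame index = 1243 × 48 + 15 = 59679.

59679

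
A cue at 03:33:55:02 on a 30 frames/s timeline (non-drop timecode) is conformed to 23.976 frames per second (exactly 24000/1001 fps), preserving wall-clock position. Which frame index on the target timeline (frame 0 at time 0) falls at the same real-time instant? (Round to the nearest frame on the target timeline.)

frame 307734

Source frame index: (3×3600 + 33×60 + 55) × 30 + 2 = 385052.
Real time: 385052 / (30) = 192526/15 s.
Target frame: (192526/15) × (24000/1001) = 308041600/1001 ≈ 307733.866 → 307734.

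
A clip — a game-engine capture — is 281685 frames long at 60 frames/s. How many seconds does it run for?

Running time = 281685 / (60) = 4694.75 s.

4694.75 seconds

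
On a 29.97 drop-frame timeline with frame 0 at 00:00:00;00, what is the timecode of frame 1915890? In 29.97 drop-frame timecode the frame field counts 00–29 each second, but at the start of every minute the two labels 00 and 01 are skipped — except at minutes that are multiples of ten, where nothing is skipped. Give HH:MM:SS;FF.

17:45:26;28

Ten DF minutes hold 17982 frames, so frame 1915890 lies in block 106 (frames 1906092–1924073) with 9798 frames into that block.
The block's first minute is 1800 frames and the rest 1798 each; 9798 frames reaches minute 5, so 106 × 18 + 5 × 2 = 1918 labels have been skipped so far.
Adding those back, label number 1915890 + 1918 = 1917808 at 30 labels/s is 63926 s + 28 f = 17 h 45 min 26 s frame 28, i.e. 17:45:26;28.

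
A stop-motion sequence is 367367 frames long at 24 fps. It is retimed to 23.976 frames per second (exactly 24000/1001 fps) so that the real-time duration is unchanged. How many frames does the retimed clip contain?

367000 frames

Target frames = source frames × (target rate / source rate) = 367367 × (24000/1001)/(24) = 367367 × 1000/1001 = 367000.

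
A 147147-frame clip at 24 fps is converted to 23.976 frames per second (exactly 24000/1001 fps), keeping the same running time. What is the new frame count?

147000 frames

Target frames = source frames × (target rate / source rate) = 147147 × (24000/1001)/(24) = 147147 × 1000/1001 = 147000.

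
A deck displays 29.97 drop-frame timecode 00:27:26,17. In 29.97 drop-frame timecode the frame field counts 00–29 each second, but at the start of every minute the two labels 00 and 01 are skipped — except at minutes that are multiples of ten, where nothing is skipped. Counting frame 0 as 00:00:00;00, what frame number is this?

As if non-drop at 30 labels/s: (0 × 3600 + 27 × 60 + 26) × 30 + 17 = 49397.
Minute boundaries passed: 27; those not divisible by 10: 27 − 2 = 25; dropped labels = 2 × 25 = 50.
Actual frame index = 49397 − 50 = 49347.

49347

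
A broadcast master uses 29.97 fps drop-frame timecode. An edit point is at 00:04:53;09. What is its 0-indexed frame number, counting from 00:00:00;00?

8791

Complete 10-minute blocks: 0, each 17982 frames → 0.
Remaining 4 whole minutes in the current block: 1800 + 3 × 1798 = 7194 frames.
Within the current minute: 53 × 30 + 9 − 2 = 1597 (labels ;00/;01 skipped at this minute). Total = 0 + 7194 + 1597 = 8791.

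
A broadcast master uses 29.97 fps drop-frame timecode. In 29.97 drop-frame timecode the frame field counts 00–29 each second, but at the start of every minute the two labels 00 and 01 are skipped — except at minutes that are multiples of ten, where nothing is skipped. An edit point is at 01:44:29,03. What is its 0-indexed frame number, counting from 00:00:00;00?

187885

As if non-drop at 30 labels/s: (1 × 3600 + 44 × 60 + 29) × 30 + 3 = 188073.
Minute boundaries passed: 104; those not divisible by 10: 104 − 10 = 94; dropped labels = 2 × 94 = 188.
Actual frame index = 188073 − 188 = 187885.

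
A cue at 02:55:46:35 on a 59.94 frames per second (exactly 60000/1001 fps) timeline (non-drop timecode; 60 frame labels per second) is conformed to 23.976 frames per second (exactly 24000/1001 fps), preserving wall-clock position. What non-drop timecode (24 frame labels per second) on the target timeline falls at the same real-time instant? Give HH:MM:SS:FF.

Source frame index: (2×3600 + 55×60 + 46) × 60 + 35 = 632795.
Real time: 632795 / (60000/1001) = 126685559/12000 s.
Target frame: (126685559/12000) × (24000/1001) = 253118.
At 24 labels/s: frame 253118 → 02:55:46:14.

02:55:46:14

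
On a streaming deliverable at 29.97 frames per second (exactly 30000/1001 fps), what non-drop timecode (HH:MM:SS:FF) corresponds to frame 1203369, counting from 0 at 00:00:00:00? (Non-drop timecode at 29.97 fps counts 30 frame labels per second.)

1203369 ÷ 30 = 40112 full seconds, remainder 9 frames.
40112 s = 11 h 8 min 32 s.
Timecode: 11:08:32:09.

11:08:32:09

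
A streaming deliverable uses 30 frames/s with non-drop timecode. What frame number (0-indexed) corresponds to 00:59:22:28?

frame 106888

Total seconds to the label: (0 × 3600 + 59 × 60 + 22) = 3562.
Frame index = 3562 × 30 + 28 = 106888.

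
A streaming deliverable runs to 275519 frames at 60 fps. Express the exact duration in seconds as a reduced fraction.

Running time = 275519 ÷ (60) = 275519 × 1/60 = 275519/60 s.

275519/60 seconds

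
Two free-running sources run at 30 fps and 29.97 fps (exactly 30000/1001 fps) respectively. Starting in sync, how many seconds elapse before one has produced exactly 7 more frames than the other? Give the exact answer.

7007/30 seconds

The gap grows by |30000/1001 − 30| = 30/1001 frames per second.
Time for a 7-frame gap: 7 ÷ (30/1001) = 7007/30 s.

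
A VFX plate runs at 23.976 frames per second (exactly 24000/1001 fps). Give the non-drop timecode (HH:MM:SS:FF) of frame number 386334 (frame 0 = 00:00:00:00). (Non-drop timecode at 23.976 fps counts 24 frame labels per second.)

04:28:17:06

386334 ÷ 24 = 16097 full seconds, remainder 6 frames.
16097 s = 4 h 28 min 17 s.
Timecode: 04:28:17:06.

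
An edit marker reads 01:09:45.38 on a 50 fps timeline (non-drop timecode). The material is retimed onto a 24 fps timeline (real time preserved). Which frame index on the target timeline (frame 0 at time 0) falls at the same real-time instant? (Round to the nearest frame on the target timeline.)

frame 100458

Source frame index: (1×3600 + 9×60 + 45) × 50 + 38 = 209288.
Real time: 209288 / (50) = 104644/25 s.
Target frame: (104644/25) × (24) = 2511456/25 ≈ 100458.240 → 100458.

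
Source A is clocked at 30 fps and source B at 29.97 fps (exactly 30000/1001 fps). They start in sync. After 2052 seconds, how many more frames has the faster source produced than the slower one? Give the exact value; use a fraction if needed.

A emits 30 × 2052 = 61560 frames; B emits 30000/1001 × 2052 = 61560000/1001.
Difference = 61560/1001 frames (≈ 61.4985); B is behind A.

61560/1001 frames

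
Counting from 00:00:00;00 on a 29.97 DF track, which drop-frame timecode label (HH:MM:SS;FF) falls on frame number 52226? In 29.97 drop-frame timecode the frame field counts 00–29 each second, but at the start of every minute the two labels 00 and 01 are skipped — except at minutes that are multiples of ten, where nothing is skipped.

00:29:02;20

Ten DF minutes hold 17982 frames, so frame 52226 lies in block 2 (frames 35964–53945) with 16262 frames into that block.
The block's first minute is 1800 frames and the rest 1798 each; 16262 frames reaches minute 9, so 2 × 18 + 9 × 2 = 54 labels have been skipped so far.
Adding those back, label number 52226 + 54 = 52280 at 30 labels/s is 1742 s + 20 f = 0 h 29 min 2 s frame 20, i.e. 00:29:02;20.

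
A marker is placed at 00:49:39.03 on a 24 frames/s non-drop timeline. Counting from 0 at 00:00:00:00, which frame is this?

Total seconds to the label: (0 × 3600 + 49 × 60 + 39) = 2979.
Frame index = 2979 × 24 + 3 = 71499.

71499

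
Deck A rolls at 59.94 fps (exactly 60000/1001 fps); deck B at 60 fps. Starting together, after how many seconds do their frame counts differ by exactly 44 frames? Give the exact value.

11011/15 seconds

The gap grows by |60 − 60000/1001| = 60/1001 frames per second.
Time for a 44-frame gap: 44 ÷ (60/1001) = 11011/15 s.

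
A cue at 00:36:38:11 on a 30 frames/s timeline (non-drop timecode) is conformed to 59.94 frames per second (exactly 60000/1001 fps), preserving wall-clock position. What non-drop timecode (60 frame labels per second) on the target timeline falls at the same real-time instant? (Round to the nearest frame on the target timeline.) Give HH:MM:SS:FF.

00:36:36:10

Source frame index: (0×3600 + 36×60 + 38) × 30 + 11 = 65951.
Real time: 65951 / (30) = 65951/30 s.
Target frame: (65951/30) × (60000/1001) = 131902000/1001 ≈ 131770.230 → 131770.
At 60 labels/s: frame 131770 → 00:36:36:10.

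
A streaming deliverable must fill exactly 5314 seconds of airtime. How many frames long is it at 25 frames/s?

132850 frames

Frames = 5314 × 25 = 132850.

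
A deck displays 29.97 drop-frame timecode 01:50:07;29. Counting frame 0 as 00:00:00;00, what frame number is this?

198041

As if non-drop at 30 labels/s: (1 × 3600 + 50 × 60 + 7) × 30 + 29 = 198239.
Minute boundaries passed: 110; those not divisible by 10: 110 − 11 = 99; dropped labels = 2 × 99 = 198.
Actual frame index = 198239 − 198 = 198041.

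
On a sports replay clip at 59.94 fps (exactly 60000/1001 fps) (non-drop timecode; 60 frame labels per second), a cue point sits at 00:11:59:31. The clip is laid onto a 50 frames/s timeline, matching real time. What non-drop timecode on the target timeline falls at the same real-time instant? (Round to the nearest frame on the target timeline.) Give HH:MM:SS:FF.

Source frame index: (0×3600 + 11×60 + 59) × 60 + 31 = 43171.
Real time: 43171 / (60000/1001) = 43214171/60000 s.
Target frame: (43214171/60000) × (50) = 43214171/1200 ≈ 36011.809 → 36012.
At 50 labels/s: frame 36012 → 00:12:00:12.

00:12:00:12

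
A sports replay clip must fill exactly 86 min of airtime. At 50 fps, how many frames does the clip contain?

86 min = 5160 s.
Frames = 5160 × 50 = 258000.

258000 frames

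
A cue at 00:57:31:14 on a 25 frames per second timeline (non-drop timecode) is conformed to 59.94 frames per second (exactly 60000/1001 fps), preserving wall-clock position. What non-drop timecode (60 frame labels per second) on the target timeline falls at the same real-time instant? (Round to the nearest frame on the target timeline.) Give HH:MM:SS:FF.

Source frame index: (0×3600 + 57×60 + 31) × 25 + 14 = 86289.
Real time: 86289 / (25) = 86289/25 s.
Target frame: (86289/25) × (60000/1001) = 29584800/143 ≈ 206886.713 → 206887.
At 60 labels/s: frame 206887 → 00:57:28:07.

00:57:28:07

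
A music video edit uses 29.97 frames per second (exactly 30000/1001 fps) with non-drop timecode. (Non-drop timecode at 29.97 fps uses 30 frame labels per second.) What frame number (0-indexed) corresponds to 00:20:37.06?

37116

Total seconds to the label: (0 × 3600 + 20 × 60 + 37) = 1237.
Frame index = 1237 × 30 + 6 = 37116.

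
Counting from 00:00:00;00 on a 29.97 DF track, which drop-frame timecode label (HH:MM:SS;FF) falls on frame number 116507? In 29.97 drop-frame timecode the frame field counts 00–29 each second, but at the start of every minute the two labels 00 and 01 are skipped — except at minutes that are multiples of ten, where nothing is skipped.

Ten DF minutes hold 17982 frames, so frame 116507 lies in block 6 (frames 107892–125873) with 8615 frames into that block.
The block's first minute is 1800 frames and the rest 1798 each; 8615 frames reaches minute 4, so 6 × 18 + 4 × 2 = 116 labels have been skipped so far.
Adding those back, label number 116507 + 116 = 116623 at 30 labels/s is 3887 s + 13 f = 1 h 4 min 47 s frame 13, i.e. 01:04:47;13.

01:04:47;13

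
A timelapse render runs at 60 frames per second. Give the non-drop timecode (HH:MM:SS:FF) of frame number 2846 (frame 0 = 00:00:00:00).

2846 ÷ 60 = 47 full seconds, remainder 26 frames.
47 s = 0 h 0 min 47 s.
Timecode: 00:00:47:26.

00:00:47:26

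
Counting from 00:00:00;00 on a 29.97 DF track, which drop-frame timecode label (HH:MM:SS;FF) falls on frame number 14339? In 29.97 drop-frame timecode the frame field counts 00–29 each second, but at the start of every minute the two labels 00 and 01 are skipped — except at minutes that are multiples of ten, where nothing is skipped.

00:07:58;13

Each 10-minute DF block holds 10 × 60 × 30 − 9 × 2 = 17982 frames. 14339 ÷ 17982 → 0 full blocks, remainder 14339.
Within the partial block the first minute is 1800 frames and each further minute 1798, so 7 further minute boundaries passed. Total skipped labels = 18 × 0 + 2 × 7 = 14.
Non-drop label index = 14339 + 14 = 14353; at 30 labels/s that is 00:07:58:13, i.e. DF 00:07:58;13.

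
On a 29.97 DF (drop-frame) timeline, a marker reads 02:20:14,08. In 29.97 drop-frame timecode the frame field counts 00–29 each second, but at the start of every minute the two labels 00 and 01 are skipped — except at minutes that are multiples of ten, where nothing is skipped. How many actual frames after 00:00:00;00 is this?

252176

As if non-drop at 30 labels/s: (2 × 3600 + 20 × 60 + 14) × 30 + 8 = 252428.
Minute boundaries passed: 140; those not divisible by 10: 140 − 14 = 126; dropped labels = 2 × 126 = 252.
Actual frame index = 252428 − 252 = 252176.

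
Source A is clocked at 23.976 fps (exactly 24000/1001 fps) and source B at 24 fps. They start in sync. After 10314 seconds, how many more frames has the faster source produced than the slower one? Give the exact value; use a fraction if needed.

247536/1001 frames

A emits 24000/1001 × 10314 = 247536000/1001 frames; B emits 24 × 10314 = 247536.
Difference = 247536/1001 frames (≈ 247.2887); B is ahead of A.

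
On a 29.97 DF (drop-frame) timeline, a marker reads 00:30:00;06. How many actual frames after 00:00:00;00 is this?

As if non-drop at 30 labels/s: (0 × 3600 + 30 × 60 + 0) × 30 + 6 = 54006.
Minute boundaries passed: 30; those not divisible by 10: 30 − 3 = 27; dropped labels = 2 × 27 = 54.
Actual frame index = 54006 − 54 = 53952.

53952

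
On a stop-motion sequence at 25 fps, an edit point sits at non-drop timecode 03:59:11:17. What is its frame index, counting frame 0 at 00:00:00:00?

Total seconds to the label: (3 × 3600 + 59 × 60 + 11) = 14351.
Frame index = 14351 × 25 + 17 = 358792.

358792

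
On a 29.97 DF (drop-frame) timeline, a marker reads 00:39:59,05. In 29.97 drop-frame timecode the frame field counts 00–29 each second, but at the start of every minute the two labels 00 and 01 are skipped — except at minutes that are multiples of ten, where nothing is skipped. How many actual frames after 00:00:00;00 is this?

Complete 10-minute blocks: 3, each 17982 frames → 53946.
Remaining 9 whole minutes in the current block: 1800 + 8 × 1798 = 16184 frames.
Within the current minute: 59 × 30 + 5 − 2 = 1773 (labels ;00/;01 skipped at this minute). Total = 53946 + 16184 + 1773 = 71903.

71903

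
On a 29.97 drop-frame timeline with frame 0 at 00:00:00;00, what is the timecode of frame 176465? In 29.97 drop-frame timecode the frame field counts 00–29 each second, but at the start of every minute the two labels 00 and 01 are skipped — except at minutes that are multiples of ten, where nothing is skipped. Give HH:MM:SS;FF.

Ten DF minutes hold 17982 frames, so frame 176465 lies in block 9 (frames 161838–179819) with 14627 frames into that block.
The block's first minute is 1800 frames and the rest 1798 each; 14627 frames reaches minute 8, so 9 × 18 + 8 × 2 = 178 labels have been skipped so far.
Adding those back, label number 176465 + 178 = 176643 at 30 labels/s is 5888 s + 3 f = 1 h 38 min 8 s frame 3, i.e. 01:38:08;03.

01:38:08;03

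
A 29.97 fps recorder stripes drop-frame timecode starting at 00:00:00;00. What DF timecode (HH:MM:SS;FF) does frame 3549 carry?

00:01:58;11

Each 10-minute DF block holds 10 × 60 × 30 − 9 × 2 = 17982 frames. 3549 ÷ 17982 → 0 full blocks, remainder 3549.
Within the partial block the first minute is 1800 frames and each further minute 1798, so 1 further minute boundary passed. Total skipped labels = 18 × 0 + 2 × 1 = 2.
Non-drop label index = 3549 + 2 = 3551; at 30 labels/s that is 00:01:58:11, i.e. DF 00:01:58;11.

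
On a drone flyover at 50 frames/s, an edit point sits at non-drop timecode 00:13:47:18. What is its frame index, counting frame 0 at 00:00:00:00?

41368

Total seconds to the label: (0 × 3600 + 13 × 60 + 47) = 827.
Frame index = 827 × 50 + 18 = 41368.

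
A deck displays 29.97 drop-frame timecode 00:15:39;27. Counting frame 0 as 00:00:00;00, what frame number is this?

As if non-drop at 30 labels/s: (0 × 3600 + 15 × 60 + 39) × 30 + 27 = 28197.
Minute boundaries passed: 15; those not divisible by 10: 15 − 1 = 14; dropped labels = 2 × 14 = 28.
Actual frame index = 28197 − 28 = 28169.

28169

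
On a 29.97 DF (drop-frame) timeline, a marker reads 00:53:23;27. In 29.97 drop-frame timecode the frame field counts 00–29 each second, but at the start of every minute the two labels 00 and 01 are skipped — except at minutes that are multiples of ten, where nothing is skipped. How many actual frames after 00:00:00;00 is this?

96021

As if non-drop at 30 labels/s: (0 × 3600 + 53 × 60 + 23) × 30 + 27 = 96117.
Minute boundaries passed: 53; those not divisible by 10: 53 − 5 = 48; dropped labels = 2 × 48 = 96.
Actual frame index = 96117 − 96 = 96021.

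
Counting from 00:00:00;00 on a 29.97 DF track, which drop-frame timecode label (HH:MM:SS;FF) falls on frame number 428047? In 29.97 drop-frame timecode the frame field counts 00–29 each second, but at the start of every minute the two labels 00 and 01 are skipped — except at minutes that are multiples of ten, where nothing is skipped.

03:58:02;17

Ten DF minutes hold 17982 frames, so frame 428047 lies in block 23 (frames 413586–431567) with 14461 frames into that block.
The block's first minute is 1800 frames and the rest 1798 each; 14461 frames reaches minute 8, so 23 × 18 + 8 × 2 = 430 labels have been skipped so far.
Adding those back, label number 428047 + 430 = 428477 at 30 labels/s is 14282 s + 17 f = 3 h 58 min 2 s frame 17, i.e. 03:58:02;17.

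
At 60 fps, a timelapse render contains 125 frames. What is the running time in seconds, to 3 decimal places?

2.083 seconds

Running time = 125 × 1/60 = 25/12 s ≈ 2.083 s.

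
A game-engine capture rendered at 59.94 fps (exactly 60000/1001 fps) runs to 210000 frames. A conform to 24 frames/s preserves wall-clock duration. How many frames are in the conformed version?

Target frames = source frames × (target rate / source rate) = 210000 × (24)/(60000/1001) = 210000 × 1001/2500 = 84084.

84084 frames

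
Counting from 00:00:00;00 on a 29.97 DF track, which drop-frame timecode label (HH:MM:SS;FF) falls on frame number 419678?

03:53:23;08

Ten DF minutes hold 17982 frames, so frame 419678 lies in block 23 (frames 413586–431567) with 6092 frames into that block.
The block's first minute is 1800 frames and the rest 1798 each; 6092 frames reaches minute 3, so 23 × 18 + 3 × 2 = 420 labels have been skipped so far.
Adding those back, label number 419678 + 420 = 420098 at 30 labels/s is 14003 s + 8 f = 3 h 53 min 23 s frame 8, i.e. 03:53:23;08.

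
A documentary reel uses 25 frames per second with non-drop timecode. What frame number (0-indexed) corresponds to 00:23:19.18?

34993

Total seconds to the label: (0 × 3600 + 23 × 60 + 19) = 1399.
Frame index = 1399 × 25 + 18 = 34993.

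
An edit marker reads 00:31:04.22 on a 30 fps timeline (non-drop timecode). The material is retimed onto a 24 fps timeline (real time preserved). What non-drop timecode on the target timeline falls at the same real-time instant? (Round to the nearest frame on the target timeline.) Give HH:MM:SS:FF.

Source frame index: (0×3600 + 31×60 + 4) × 30 + 22 = 55942.
Real time: 55942 / (30) = 27971/15 s.
Target frame: (27971/15) × (24) = 223768/5 ≈ 44753.600 → 44754.
At 24 labels/s: frame 44754 → 00:31:04:18.

00:31:04:18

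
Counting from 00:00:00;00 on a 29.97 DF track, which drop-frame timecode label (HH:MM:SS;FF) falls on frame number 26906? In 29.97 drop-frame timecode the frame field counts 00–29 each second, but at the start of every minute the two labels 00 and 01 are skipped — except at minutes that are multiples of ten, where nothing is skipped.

00:14:57;22

Each 10-minute DF block holds 10 × 60 × 30 − 9 × 2 = 17982 frames. 26906 ÷ 17982 → 1 full block, remainder 8924.
Within the partial block the first minute is 1800 frames and each further minute 1798, so 4 further minute boundaries passed. Total skipped labels = 18 × 1 + 2 × 4 = 26.
Non-drop label index = 26906 + 26 = 26932; at 30 labels/s that is 00:14:57:22, i.e. DF 00:14:57;22.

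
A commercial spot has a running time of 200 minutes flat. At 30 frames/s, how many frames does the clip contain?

200 min = 12000 s.
Frames = 12000 × 30 = 360000.

360000 frames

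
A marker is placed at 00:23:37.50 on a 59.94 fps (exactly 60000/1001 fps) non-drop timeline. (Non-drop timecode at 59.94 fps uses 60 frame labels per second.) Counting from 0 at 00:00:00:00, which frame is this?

85070

Total seconds to the label: (0 × 3600 + 23 × 60 + 37) = 1417.
Frame index = 1417 × 60 + 50 = 85070.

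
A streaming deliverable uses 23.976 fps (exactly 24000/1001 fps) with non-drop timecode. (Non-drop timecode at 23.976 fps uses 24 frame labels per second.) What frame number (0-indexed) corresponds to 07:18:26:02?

Total seconds to the label: (7 × 3600 + 18 × 60 + 26) = 26306.
Frame index = 26306 × 24 + 2 = 631346.

631346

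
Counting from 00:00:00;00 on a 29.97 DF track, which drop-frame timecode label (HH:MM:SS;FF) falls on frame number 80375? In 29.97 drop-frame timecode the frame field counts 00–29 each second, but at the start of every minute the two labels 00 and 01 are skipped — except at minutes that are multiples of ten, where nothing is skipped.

00:44:41;25

Each 10-minute DF block holds 10 × 60 × 30 − 9 × 2 = 17982 frames. 80375 ÷ 17982 → 4 full blocks, remainder 8447.
Within the partial block the first minute is 1800 frames and each further minute 1798, so 4 further minute boundaries passed. Total skipped labels = 18 × 4 + 2 × 4 = 80.
Non-drop label index = 80375 + 80 = 80455; at 30 labels/s that is 00:44:41:25, i.e. DF 00:44:41;25.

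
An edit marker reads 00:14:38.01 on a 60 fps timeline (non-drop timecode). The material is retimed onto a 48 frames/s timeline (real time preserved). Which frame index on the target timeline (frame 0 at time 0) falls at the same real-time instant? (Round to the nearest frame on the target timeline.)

frame 42145

Source frame index: (0×3600 + 14×60 + 38) × 60 + 1 = 52681.
Real time: 52681 / (60) = 52681/60 s.
Target frame: (52681/60) × (48) = 210724/5 ≈ 42144.800 → 42145.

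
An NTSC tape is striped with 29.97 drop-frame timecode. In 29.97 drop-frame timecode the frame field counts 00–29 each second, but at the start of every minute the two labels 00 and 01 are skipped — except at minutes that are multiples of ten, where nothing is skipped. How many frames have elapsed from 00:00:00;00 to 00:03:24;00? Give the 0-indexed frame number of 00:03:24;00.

6114

Complete 10-minute blocks: 0, each 17982 frames → 0.
Remaining 3 whole minutes in the current block: 1800 + 2 × 1798 = 5396 frames.
Within the current minute: 24 × 30 + 0 − 2 = 718 (labels ;00/;01 skipped at this minute). Total = 0 + 5396 + 718 = 6114.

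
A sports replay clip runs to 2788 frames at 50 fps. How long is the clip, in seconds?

55.76 seconds

Running time = 2788 / (50) = 55.76 s.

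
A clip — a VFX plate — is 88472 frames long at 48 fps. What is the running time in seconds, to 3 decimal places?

Running time = 88472 × 1/48 = 11059/6 s ≈ 1843.167 s.

1843.167 seconds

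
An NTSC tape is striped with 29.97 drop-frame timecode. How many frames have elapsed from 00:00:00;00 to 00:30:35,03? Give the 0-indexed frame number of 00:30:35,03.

54999

Complete 10-minute blocks: 3, each 17982 frames → 53946.
Remaining 0 whole minutes in the current block: 0 frames.
Within the current minute: 35 × 30 + 3 = 1053. Total = 53946 + 0 + 1053 = 54999.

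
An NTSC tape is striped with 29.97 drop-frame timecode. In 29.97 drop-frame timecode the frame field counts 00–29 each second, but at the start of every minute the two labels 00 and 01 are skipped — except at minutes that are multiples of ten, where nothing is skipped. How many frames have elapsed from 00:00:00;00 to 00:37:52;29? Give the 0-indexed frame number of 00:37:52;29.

As if non-drop at 30 labels/s: (0 × 3600 + 37 × 60 + 52) × 30 + 29 = 68189.
Minute boundaries passed: 37; those not divisible by 10: 37 − 3 = 34; dropped labels = 2 × 34 = 68.
Actual frame index = 68189 − 68 = 68121.

68121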